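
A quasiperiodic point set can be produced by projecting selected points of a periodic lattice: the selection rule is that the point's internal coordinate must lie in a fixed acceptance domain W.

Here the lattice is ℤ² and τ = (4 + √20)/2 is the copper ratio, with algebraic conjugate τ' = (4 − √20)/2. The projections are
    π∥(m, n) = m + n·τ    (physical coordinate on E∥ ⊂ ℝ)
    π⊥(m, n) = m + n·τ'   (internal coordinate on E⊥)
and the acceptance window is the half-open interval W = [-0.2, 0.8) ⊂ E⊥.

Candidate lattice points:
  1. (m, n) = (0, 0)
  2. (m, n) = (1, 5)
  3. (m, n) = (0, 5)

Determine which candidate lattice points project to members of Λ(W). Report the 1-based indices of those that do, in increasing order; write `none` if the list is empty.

1, 2

τ' = (4−√20)/2 ≈ -0.2361.
[1] lift (0,0): star map gives 0.0000; window check -0.2 ≤ 0.0000 < 0.8 is true → IN Λ
[2] lift (1,5): star map gives -0.1803; window check -0.2 ≤ -0.1803 < 0.8 is true → IN Λ
[3] lift (0,5): star map gives -1.1803; window check -0.2 ≤ -1.1803 < 0.8 is false → out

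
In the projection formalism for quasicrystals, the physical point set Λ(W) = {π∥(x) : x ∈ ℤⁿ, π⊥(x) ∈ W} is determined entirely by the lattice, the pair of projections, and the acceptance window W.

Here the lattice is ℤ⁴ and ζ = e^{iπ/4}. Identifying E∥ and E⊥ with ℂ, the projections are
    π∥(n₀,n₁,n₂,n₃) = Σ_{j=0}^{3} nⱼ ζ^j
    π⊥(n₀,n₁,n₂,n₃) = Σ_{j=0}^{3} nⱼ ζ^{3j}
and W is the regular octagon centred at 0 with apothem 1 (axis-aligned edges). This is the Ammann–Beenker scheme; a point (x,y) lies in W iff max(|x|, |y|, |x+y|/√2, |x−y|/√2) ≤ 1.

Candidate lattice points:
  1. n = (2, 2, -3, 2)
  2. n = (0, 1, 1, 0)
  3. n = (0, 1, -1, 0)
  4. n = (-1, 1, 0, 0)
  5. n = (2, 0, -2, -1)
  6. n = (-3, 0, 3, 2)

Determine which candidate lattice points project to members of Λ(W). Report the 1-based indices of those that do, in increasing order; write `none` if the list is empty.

Internal map: ζ^{3j} for j=0..3 gives (1,0), (−√2/2,√2/2), (0,−1), (√2/2,√2/2).
#1 (2, 2, -3, 2): internal (2.000000, 5.828427); octagon support 5.828427 vs apothem 1 → ∉ W
#2 (0, 1, 1, 0): internal (-0.707107, -0.292893); octagon support 0.707107 vs apothem 1 → ∈ W
#3 (0, 1, -1, 0): internal (-0.707107, 1.707107); octagon support 1.707107 vs apothem 1 → ∉ W
#4 (-1, 1, 0, 0): internal (-1.707107, 0.707107); octagon support 1.707107 vs apothem 1 → ∉ W
#5 (2, 0, -2, -1): internal (1.292893, 1.292893); octagon support 1.828427 vs apothem 1 → ∉ W
#6 (-3, 0, 3, 2): internal (-1.585786, -1.585786); octagon support 2.242641 vs apothem 1 → ∉ W

2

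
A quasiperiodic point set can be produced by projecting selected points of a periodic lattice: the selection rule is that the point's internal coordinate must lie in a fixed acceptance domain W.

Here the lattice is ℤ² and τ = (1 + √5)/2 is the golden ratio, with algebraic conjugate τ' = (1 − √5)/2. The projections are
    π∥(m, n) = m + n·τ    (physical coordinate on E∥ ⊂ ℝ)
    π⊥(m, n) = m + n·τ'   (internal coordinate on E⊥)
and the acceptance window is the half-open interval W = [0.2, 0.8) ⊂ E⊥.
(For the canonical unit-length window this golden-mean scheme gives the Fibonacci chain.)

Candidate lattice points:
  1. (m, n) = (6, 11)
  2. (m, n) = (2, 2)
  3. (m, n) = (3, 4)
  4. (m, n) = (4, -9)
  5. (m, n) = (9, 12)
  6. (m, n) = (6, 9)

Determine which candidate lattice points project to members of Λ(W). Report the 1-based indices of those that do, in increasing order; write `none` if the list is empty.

2, 3, 6

Numerically τ ≈ 1.618034 and τ' = −1/τ ≈ -0.618034.
candidate 1: (m,n)=(6,11) → π∥ = 6+11·τ ≈ 23.798374, π⊥ = 6+11·τ' ≈ -0.798374 ∉ [0.2, 0.8) ⇒ out
candidate 2: (m,n)=(2,2) → π∥ = 2+2·τ ≈ 5.236068, π⊥ = 2+2·τ' ≈ 0.763932 ∈ [0.2, 0.8) ⇒ IN Λ
candidate 3: (m,n)=(3,4) → π∥ = 3+4·τ ≈ 9.472136, π⊥ = 3+4·τ' ≈ 0.527864 ∈ [0.2, 0.8) ⇒ IN Λ
candidate 4: (m,n)=(4,-9) → π∥ = 4-9·τ ≈ -10.562306, π⊥ = 4-9·τ' ≈ 9.562306 ∉ [0.2, 0.8) ⇒ out
candidate 5: (m,n)=(9,12) → π∥ = 9+12·τ ≈ 28.416408, π⊥ = 9+12·τ' ≈ 1.583592 ∉ [0.2, 0.8) ⇒ out
candidate 6: (m,n)=(6,9) → π∥ = 6+9·τ ≈ 20.562306, π⊥ = 6+9·τ' ≈ 0.437694 ∈ [0.2, 0.8) ⇒ IN Λ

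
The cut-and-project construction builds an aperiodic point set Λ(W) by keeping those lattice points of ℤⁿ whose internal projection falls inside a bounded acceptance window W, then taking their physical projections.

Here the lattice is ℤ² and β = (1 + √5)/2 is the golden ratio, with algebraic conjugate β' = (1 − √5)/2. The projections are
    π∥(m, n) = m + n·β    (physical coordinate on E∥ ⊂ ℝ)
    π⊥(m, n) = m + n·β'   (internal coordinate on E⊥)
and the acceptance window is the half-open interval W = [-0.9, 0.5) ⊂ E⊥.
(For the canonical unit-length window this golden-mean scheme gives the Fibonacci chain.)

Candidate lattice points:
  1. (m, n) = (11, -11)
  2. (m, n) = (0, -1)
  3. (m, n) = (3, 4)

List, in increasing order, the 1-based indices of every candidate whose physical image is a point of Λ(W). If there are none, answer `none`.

Numerically β ≈ 1.618034 and β' = −1/β ≈ -0.618034.
candidate 1: (m,n)=(11,-11) → π∥ = 11-11·β ≈ -6.798374, π⊥ = 11-11·β' ≈ 17.798374 ∉ [-0.9, 0.5) ⇒ out
candidate 2: (m,n)=(0,-1) → π∥ = 0-1·β ≈ -1.618034, π⊥ = 0-1·β' ≈ 0.618034 ∉ [-0.9, 0.5) ⇒ out
candidate 3: (m,n)=(3,4) → π∥ = 3+4·β ≈ 9.472136, π⊥ = 3+4·β' ≈ 0.527864 ∉ [-0.9, 0.5) ⇒ out

none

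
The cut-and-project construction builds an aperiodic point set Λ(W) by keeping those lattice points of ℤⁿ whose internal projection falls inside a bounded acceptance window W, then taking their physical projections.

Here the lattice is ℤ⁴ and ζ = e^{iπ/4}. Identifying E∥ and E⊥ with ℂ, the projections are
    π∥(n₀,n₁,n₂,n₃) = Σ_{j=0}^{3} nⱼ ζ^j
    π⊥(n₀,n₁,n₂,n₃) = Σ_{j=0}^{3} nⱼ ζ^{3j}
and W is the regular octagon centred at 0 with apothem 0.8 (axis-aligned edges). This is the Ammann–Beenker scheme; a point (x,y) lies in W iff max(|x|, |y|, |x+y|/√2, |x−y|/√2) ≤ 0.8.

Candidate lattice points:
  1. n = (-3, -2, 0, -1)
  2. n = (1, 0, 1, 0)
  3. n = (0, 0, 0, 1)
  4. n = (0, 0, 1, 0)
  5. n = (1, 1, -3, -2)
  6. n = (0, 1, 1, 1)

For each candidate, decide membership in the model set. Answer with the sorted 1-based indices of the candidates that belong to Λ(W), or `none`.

With ζ = e^{iπ/4} the internal vectors are ζ^0,ζ^3,ζ^6,ζ^9.
candidate 1: n = (-3, -2, 0, -1) → π⊥ ≈ (-2.292893, -2.121320); max(|x|,|y|,|x±y|/√2) = 3.121320 > 0.8 ⇒ ∉ W
candidate 2: n = (1, 0, 1, 0) → π⊥ ≈ (+1.000000, -1.000000); max(|x|,|y|,|x±y|/√2) = 1.414214 > 0.8 ⇒ ∉ W
candidate 3: n = (0, 0, 0, 1) → π⊥ ≈ (+0.707107, +0.707107); max(|x|,|y|,|x±y|/√2) = 1.000000 > 0.8 ⇒ ∉ W
candidate 4: n = (0, 0, 1, 0) → π⊥ ≈ (+0.000000, -1.000000); max(|x|,|y|,|x±y|/√2) = 1.000000 > 0.8 ⇒ ∉ W
candidate 5: n = (1, 1, -3, -2) → π⊥ ≈ (-1.121320, +2.292893); max(|x|,|y|,|x±y|/√2) = 2.414214 > 0.8 ⇒ ∉ W
candidate 6: n = (0, 1, 1, 1) → π⊥ ≈ (+0.000000, +0.414214); max(|x|,|y|,|x±y|/√2) = 0.414214 ≤ 0.8 ⇒ ∈ W

6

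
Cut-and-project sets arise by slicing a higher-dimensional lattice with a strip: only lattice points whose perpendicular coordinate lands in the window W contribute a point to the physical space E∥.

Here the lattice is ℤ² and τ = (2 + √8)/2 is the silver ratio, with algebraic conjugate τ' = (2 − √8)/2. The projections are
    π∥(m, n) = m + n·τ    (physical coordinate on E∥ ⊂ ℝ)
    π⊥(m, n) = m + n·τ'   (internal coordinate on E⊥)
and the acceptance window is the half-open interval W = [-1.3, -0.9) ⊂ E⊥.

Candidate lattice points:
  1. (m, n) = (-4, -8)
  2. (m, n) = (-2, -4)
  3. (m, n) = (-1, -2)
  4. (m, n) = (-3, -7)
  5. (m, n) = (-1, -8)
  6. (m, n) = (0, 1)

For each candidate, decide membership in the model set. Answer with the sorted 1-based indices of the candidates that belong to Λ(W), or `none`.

τ' = (2−√8)/2 ≈ -0.414214.
[1] lift (-4,-8): star map gives -0.686292; window check -1.3 ≤ -0.686292 < -0.9 is false → out
[2] lift (-2,-4): star map gives -0.343146; window check -1.3 ≤ -0.343146 < -0.9 is false → out
[3] lift (-1,-2): star map gives -0.171573; window check -1.3 ≤ -0.171573 < -0.9 is false → out
[4] lift (-3,-7): star map gives -0.100505; window check -1.3 ≤ -0.100505 < -0.9 is false → out
[5] lift (-1,-8): star map gives 2.313708; window check -1.3 ≤ 2.313708 < -0.9 is false → out
[6] lift (0,1): star map gives -0.414214; window check -1.3 ≤ -0.414214 < -0.9 is false → out

none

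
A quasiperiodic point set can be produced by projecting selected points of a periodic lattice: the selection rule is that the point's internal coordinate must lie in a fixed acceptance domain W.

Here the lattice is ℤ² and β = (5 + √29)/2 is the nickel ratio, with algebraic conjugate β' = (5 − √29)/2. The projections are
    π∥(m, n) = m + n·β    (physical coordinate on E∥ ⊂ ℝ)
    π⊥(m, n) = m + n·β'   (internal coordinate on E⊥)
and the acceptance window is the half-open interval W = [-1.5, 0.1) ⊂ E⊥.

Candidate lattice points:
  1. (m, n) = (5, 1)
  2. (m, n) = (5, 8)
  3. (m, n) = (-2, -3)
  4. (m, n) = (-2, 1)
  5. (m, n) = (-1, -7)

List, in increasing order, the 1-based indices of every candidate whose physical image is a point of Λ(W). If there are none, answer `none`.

Compute β' = (5−√29)/2 = -0.19258, so π⊥(m,n) = m -0.19258·n.
candidate 1: (m,n)=(5,1) → π∥ = 5+1·β ≈ 10.19258, π⊥ = 5+1·β' ≈ 4.80742 ∉ [-1.5, 0.1) ⇒ out
candidate 2: (m,n)=(5,8) → π∥ = 5+8·β ≈ 46.54066, π⊥ = 5+8·β' ≈ 3.45934 ∉ [-1.5, 0.1) ⇒ out
candidate 3: (m,n)=(-2,-3) → π∥ = -2-3·β ≈ -17.57775, π⊥ = -2-3·β' ≈ -1.42225 ∈ [-1.5, 0.1) ⇒ IN Λ
candidate 4: (m,n)=(-2,1) → π∥ = -2+1·β ≈ 3.19258, π⊥ = -2+1·β' ≈ -2.19258 ∉ [-1.5, 0.1) ⇒ out
candidate 5: (m,n)=(-1,-7) → π∥ = -1-7·β ≈ -37.34808, π⊥ = -1-7·β' ≈ 0.34808 ∉ [-1.5, 0.1) ⇒ out

3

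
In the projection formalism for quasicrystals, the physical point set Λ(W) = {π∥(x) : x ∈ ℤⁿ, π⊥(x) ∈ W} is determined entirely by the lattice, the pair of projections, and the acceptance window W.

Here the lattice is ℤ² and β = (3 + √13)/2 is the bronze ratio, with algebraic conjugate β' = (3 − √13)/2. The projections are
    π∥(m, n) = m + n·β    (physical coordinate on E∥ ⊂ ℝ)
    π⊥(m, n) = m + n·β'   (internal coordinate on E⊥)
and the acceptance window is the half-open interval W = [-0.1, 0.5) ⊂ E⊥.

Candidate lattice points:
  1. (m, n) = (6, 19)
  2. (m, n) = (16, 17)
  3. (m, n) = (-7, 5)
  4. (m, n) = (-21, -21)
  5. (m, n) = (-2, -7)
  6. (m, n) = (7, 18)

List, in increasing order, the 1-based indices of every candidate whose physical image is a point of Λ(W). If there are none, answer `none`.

Numerically β ≈ 3.302776 and β' = −1/β ≈ -0.302776.
[1] lift (6,19): star map gives 0.247263; window check -0.1 ≤ 0.247263 < 0.5 is true → IN Λ
[2] lift (16,17): star map gives 10.852814; window check -0.1 ≤ 10.852814 < 0.5 is false → out
[3] lift (-7,5): star map gives -8.513878; window check -0.1 ≤ -8.513878 < 0.5 is false → out
[4] lift (-21,-21): star map gives -14.641712; window check -0.1 ≤ -14.641712 < 0.5 is false → out
[5] lift (-2,-7): star map gives 0.119429; window check -0.1 ≤ 0.119429 < 0.5 is true → IN Λ
[6] lift (7,18): star map gives 1.550039; window check -0.1 ≤ 1.550039 < 0.5 is false → out

1, 5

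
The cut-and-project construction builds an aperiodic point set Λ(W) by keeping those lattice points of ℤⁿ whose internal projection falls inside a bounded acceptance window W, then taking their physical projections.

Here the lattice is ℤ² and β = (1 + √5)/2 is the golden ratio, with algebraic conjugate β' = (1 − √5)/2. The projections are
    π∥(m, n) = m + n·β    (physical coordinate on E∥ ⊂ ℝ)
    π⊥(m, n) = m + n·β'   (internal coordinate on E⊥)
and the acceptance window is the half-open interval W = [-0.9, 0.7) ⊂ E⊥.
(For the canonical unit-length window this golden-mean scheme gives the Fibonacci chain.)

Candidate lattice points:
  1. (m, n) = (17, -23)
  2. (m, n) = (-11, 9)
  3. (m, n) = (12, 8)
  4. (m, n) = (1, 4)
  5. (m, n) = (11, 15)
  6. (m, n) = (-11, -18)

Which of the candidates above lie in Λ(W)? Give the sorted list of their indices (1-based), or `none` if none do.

Compute β' = (1−√5)/2 = -0.618034, so π⊥(m,n) = m -0.618034·n.
candidate 1: (m,n)=(17,-23) → π∥ = 17-23·β ≈ -20.214782, π⊥ = 17-23·β' ≈ 31.214782 ∉ [-0.9, 0.7) ⇒ out
candidate 2: (m,n)=(-11,9) → π∥ = -11+9·β ≈ 3.562306, π⊥ = -11+9·β' ≈ -16.562306 ∉ [-0.9, 0.7) ⇒ out
candidate 3: (m,n)=(12,8) → π∥ = 12+8·β ≈ 24.944272, π⊥ = 12+8·β' ≈ 7.055728 ∉ [-0.9, 0.7) ⇒ out
candidate 4: (m,n)=(1,4) → π∥ = 1+4·β ≈ 7.472136, π⊥ = 1+4·β' ≈ -1.472136 ∉ [-0.9, 0.7) ⇒ out
candidate 5: (m,n)=(11,15) → π∥ = 11+15·β ≈ 35.270510, π⊥ = 11+15·β' ≈ 1.729490 ∉ [-0.9, 0.7) ⇒ out
candidate 6: (m,n)=(-11,-18) → π∥ = -11-18·β ≈ -40.124612, π⊥ = -11-18·β' ≈ 0.124612 ∈ [-0.9, 0.7) ⇒ IN Λ

6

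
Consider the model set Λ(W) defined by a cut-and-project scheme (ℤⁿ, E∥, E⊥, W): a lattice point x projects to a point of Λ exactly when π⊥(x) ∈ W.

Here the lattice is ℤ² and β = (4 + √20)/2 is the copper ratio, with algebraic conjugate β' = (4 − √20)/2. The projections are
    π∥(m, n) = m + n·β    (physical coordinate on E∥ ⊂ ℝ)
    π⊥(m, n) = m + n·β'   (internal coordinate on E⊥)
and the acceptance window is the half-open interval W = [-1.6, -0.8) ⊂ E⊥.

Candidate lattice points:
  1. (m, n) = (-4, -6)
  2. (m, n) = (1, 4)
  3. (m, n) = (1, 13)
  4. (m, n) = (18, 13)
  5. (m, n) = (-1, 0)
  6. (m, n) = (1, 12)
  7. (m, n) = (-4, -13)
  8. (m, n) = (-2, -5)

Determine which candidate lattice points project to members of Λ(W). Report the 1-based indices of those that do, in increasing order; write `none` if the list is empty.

5, 7, 8

β' = (4−√20)/2 ≈ -0.23607.
#1 (-4,-6): internal coord -4 + (-6)·β' = -2.58359; -2.58359 ∉ [-1.6, -0.8) → out
#2 (1,4): internal coord 1 + (4)·β' = +0.05573; +0.05573 ∉ [-1.6, -0.8) → out
#3 (1,13): internal coord 1 + (13)·β' = -2.06888; -2.06888 ∉ [-1.6, -0.8) → out
#4 (18,13): internal coord 18 + (13)·β' = +14.93112; +14.93112 ∉ [-1.6, -0.8) → out
#5 (-1,0): internal coord -1 + (0)·β' = -1.00000; -1.00000 ∈ [-1.6, -0.8) → IN Λ
#6 (1,12): internal coord 1 + (12)·β' = -1.83282; -1.83282 ∉ [-1.6, -0.8) → out
#7 (-4,-13): internal coord -4 + (-13)·β' = -0.93112; -0.93112 ∈ [-1.6, -0.8) → IN Λ
#8 (-2,-5): internal coord -2 + (-5)·β' = -0.81966; -0.81966 ∈ [-1.6, -0.8) → IN Λ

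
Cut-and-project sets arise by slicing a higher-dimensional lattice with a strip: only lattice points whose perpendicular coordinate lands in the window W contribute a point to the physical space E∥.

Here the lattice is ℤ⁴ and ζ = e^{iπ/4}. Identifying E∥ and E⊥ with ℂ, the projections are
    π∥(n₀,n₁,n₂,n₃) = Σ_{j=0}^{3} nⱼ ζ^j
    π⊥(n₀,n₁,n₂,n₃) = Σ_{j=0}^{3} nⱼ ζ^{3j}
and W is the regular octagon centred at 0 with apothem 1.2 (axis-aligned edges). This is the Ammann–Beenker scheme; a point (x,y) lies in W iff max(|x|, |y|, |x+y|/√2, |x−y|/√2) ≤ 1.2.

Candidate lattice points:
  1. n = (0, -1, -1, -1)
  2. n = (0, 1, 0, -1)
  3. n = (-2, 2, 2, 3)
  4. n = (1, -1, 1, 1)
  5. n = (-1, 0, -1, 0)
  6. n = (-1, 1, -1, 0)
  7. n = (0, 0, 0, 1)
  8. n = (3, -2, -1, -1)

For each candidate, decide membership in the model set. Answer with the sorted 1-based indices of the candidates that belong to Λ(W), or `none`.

π⊥(n) = n₀ + n₁ζ³ + n₂ζ⁶ + n₃ζ⁹ where ζ = e^{iπ/4}.
candidate 1: n = (0, -1, -1, -1) → π⊥ ≈ (+0.00000, -0.41421); max(|x|,|y|,|x±y|/√2) = 0.41421 ≤ 1.2 ⇒ ∈ W
candidate 2: n = (0, 1, 0, -1) → π⊥ ≈ (-1.41421, +0.00000); max(|x|,|y|,|x±y|/√2) = 1.41421 > 1.2 ⇒ ∉ W
candidate 3: n = (-2, 2, 2, 3) → π⊥ ≈ (-1.29289, +1.53553); max(|x|,|y|,|x±y|/√2) = 2.00000 > 1.2 ⇒ ∉ W
candidate 4: n = (1, -1, 1, 1) → π⊥ ≈ (+2.41421, -1.00000); max(|x|,|y|,|x±y|/√2) = 2.41421 > 1.2 ⇒ ∉ W
candidate 5: n = (-1, 0, -1, 0) → π⊥ ≈ (-1.00000, +1.00000); max(|x|,|y|,|x±y|/√2) = 1.41421 > 1.2 ⇒ ∉ W
candidate 6: n = (-1, 1, -1, 0) → π⊥ ≈ (-1.70711, +1.70711); max(|x|,|y|,|x±y|/√2) = 2.41421 > 1.2 ⇒ ∉ W
candidate 7: n = (0, 0, 0, 1) → π⊥ ≈ (+0.70711, +0.70711); max(|x|,|y|,|x±y|/√2) = 1.00000 ≤ 1.2 ⇒ ∈ W
candidate 8: n = (3, -2, -1, -1) → π⊥ ≈ (+3.70711, -1.12132); max(|x|,|y|,|x±y|/√2) = 3.70711 > 1.2 ⇒ ∉ W

1, 7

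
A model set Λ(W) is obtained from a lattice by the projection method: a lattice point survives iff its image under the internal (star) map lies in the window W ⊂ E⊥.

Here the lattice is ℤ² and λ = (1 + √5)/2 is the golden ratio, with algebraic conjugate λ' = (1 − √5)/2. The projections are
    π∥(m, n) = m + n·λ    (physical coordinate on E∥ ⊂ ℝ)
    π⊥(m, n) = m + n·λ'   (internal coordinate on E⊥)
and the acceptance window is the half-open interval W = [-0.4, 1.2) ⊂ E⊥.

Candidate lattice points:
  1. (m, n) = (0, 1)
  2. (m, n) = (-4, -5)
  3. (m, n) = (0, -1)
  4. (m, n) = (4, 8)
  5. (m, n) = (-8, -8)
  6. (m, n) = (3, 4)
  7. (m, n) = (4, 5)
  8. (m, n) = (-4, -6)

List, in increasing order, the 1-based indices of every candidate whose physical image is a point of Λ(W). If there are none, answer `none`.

3, 6, 7, 8

Numerically λ ≈ 1.61803 and λ' = −1/λ ≈ -0.61803.
[1] lift (0,1): star map gives -0.61803; window check -0.4 ≤ -0.61803 < 1.2 is false → out
[2] lift (-4,-5): star map gives -0.90983; window check -0.4 ≤ -0.90983 < 1.2 is false → out
[3] lift (0,-1): star map gives 0.61803; window check -0.4 ≤ 0.61803 < 1.2 is true → IN Λ
[4] lift (4,8): star map gives -0.94427; window check -0.4 ≤ -0.94427 < 1.2 is false → out
[5] lift (-8,-8): star map gives -3.05573; window check -0.4 ≤ -3.05573 < 1.2 is false → out
[6] lift (3,4): star map gives 0.52786; window check -0.4 ≤ 0.52786 < 1.2 is true → IN Λ
[7] lift (4,5): star map gives 0.90983; window check -0.4 ≤ 0.90983 < 1.2 is true → IN Λ
[8] lift (-4,-6): star map gives -0.29180; window check -0.4 ≤ -0.29180 < 1.2 is true → IN Λ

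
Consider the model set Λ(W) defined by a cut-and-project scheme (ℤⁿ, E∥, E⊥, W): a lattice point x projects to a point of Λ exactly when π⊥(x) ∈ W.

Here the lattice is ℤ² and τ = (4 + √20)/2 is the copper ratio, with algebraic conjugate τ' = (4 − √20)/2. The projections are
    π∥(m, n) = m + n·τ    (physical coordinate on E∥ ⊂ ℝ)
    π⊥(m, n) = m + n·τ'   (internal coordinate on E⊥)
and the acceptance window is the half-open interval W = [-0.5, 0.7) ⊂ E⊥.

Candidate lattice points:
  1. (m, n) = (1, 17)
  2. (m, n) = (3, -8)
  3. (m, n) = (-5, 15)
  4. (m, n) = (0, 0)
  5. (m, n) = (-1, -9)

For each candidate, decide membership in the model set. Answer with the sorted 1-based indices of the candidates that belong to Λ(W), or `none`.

τ' = (4−√20)/2 ≈ -0.236068.
#1 (1,17): internal coord 1 + (17)·τ' = -3.013156; -3.013156 ∉ [-0.5, 0.7) → out
#2 (3,-8): internal coord 3 + (-8)·τ' = +4.888544; +4.888544 ∉ [-0.5, 0.7) → out
#3 (-5,15): internal coord -5 + (15)·τ' = -8.541020; -8.541020 ∉ [-0.5, 0.7) → out
#4 (0,0): internal coord 0 + (0)·τ' = +0.000000; +0.000000 ∈ [-0.5, 0.7) → IN Λ
#5 (-1,-9): internal coord -1 + (-9)·τ' = +1.124612; +1.124612 ∉ [-0.5, 0.7) → out

4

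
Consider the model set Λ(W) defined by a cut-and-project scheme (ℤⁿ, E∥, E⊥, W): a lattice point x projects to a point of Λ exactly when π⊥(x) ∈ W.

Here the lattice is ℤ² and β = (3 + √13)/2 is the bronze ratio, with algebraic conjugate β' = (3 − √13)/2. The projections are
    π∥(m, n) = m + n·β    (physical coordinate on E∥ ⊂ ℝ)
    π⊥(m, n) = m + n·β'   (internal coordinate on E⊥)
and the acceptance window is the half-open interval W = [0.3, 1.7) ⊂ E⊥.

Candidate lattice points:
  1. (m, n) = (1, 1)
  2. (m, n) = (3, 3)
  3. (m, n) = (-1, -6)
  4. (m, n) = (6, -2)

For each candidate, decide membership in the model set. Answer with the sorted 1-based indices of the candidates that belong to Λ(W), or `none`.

Numerically β ≈ 3.302776 and β' = −1/β ≈ -0.302776.
[1] lift (1,1): star map gives 0.697224; window check 0.3 ≤ 0.697224 < 1.7 is true → IN Λ
[2] lift (3,3): star map gives 2.091673; window check 0.3 ≤ 2.091673 < 1.7 is false → out
[3] lift (-1,-6): star map gives 0.816654; window check 0.3 ≤ 0.816654 < 1.7 is true → IN Λ
[4] lift (6,-2): star map gives 6.605551; window check 0.3 ≤ 6.605551 < 1.7 is false → out

1, 3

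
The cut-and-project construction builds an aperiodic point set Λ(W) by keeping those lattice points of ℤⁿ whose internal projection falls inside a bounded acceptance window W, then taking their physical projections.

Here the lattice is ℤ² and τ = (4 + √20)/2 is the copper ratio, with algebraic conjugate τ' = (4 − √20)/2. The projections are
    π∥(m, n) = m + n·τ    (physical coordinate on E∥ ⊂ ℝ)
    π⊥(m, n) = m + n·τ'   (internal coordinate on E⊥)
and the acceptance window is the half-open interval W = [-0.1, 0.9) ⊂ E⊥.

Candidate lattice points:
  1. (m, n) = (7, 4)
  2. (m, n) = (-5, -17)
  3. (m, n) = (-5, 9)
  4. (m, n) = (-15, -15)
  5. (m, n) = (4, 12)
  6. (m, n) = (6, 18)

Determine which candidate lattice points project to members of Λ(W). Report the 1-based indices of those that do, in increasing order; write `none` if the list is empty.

Compute τ' = (4−√20)/2 = -0.236068, so π⊥(m,n) = m -0.236068·n.
[1] lift (7,4): star map gives 6.055728; window check -0.1 ≤ 6.055728 < 0.9 is false → out
[2] lift (-5,-17): star map gives -0.986844; window check -0.1 ≤ -0.986844 < 0.9 is false → out
[3] lift (-5,9): star map gives -7.124612; window check -0.1 ≤ -7.124612 < 0.9 is false → out
[4] lift (-15,-15): star map gives -11.458980; window check -0.1 ≤ -11.458980 < 0.9 is false → out
[5] lift (4,12): star map gives 1.167184; window check -0.1 ≤ 1.167184 < 0.9 is false → out
[6] lift (6,18): star map gives 1.750776; window check -0.1 ≤ 1.750776 < 0.9 is false → out

none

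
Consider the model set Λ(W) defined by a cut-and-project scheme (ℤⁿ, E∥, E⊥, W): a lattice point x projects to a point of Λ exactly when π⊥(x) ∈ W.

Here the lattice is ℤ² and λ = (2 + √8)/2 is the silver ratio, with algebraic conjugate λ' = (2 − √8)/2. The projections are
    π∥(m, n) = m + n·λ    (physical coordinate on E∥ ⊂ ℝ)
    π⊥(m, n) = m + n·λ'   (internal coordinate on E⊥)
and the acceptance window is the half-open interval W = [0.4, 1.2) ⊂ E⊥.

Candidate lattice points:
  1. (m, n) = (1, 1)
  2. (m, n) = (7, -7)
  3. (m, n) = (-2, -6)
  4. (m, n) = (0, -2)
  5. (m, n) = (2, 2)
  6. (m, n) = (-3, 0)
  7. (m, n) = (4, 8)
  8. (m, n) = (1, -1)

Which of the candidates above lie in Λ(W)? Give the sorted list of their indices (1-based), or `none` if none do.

λ' = (2−√8)/2 ≈ -0.41421.
[1] lift (1,1): star map gives 0.58579; window check 0.4 ≤ 0.58579 < 1.2 is true → IN Λ
[2] lift (7,-7): star map gives 9.89949; window check 0.4 ≤ 9.89949 < 1.2 is false → out
[3] lift (-2,-6): star map gives 0.48528; window check 0.4 ≤ 0.48528 < 1.2 is true → IN Λ
[4] lift (0,-2): star map gives 0.82843; window check 0.4 ≤ 0.82843 < 1.2 is true → IN Λ
[5] lift (2,2): star map gives 1.17157; window check 0.4 ≤ 1.17157 < 1.2 is true → IN Λ
[6] lift (-3,0): star map gives -3.00000; window check 0.4 ≤ -3.00000 < 1.2 is false → out
[7] lift (4,8): star map gives 0.68629; window check 0.4 ≤ 0.68629 < 1.2 is true → IN Λ
[8] lift (1,-1): star map gives 1.41421; window check 0.4 ≤ 1.41421 < 1.2 is false → out

1, 3, 4, 5, 7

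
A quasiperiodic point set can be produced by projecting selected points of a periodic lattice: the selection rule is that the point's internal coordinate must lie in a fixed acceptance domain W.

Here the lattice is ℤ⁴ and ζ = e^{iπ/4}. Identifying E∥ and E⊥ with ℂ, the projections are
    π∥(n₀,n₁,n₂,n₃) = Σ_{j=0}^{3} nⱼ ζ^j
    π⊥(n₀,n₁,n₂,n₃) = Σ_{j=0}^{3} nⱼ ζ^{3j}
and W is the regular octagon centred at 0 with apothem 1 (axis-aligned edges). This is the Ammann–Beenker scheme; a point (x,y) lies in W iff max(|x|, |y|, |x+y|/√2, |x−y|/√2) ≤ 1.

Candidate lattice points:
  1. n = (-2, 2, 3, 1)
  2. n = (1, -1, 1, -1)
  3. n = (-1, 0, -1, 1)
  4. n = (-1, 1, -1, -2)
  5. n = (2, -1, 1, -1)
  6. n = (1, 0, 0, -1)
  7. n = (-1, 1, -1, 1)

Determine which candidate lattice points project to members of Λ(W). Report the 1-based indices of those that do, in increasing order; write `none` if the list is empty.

6

π⊥(n) = n₀ + n₁ζ³ + n₂ζ⁶ + n₃ζ⁹ where ζ = e^{iπ/4}.
candidate 1: n = (-2, 2, 3, 1) → π⊥ ≈ (-2.707107, -0.878680); max(|x|,|y|,|x±y|/√2) = 2.707107 > 1 ⇒ ∉ W
candidate 2: n = (1, -1, 1, -1) → π⊥ ≈ (+1.000000, -2.414214); max(|x|,|y|,|x±y|/√2) = 2.414214 > 1 ⇒ ∉ W
candidate 3: n = (-1, 0, -1, 1) → π⊥ ≈ (-0.292893, +1.707107); max(|x|,|y|,|x±y|/√2) = 1.707107 > 1 ⇒ ∉ W
candidate 4: n = (-1, 1, -1, -2) → π⊥ ≈ (-3.121320, +0.292893); max(|x|,|y|,|x±y|/√2) = 3.121320 > 1 ⇒ ∉ W
candidate 5: n = (2, -1, 1, -1) → π⊥ ≈ (+2.000000, -2.414214); max(|x|,|y|,|x±y|/√2) = 3.121320 > 1 ⇒ ∉ W
candidate 6: n = (1, 0, 0, -1) → π⊥ ≈ (+0.292893, -0.707107); max(|x|,|y|,|x±y|/√2) = 0.707107 ≤ 1 ⇒ ∈ W
candidate 7: n = (-1, 1, -1, 1) → π⊥ ≈ (-1.000000, +2.414214); max(|x|,|y|,|x±y|/√2) = 2.414214 > 1 ⇒ ∉ W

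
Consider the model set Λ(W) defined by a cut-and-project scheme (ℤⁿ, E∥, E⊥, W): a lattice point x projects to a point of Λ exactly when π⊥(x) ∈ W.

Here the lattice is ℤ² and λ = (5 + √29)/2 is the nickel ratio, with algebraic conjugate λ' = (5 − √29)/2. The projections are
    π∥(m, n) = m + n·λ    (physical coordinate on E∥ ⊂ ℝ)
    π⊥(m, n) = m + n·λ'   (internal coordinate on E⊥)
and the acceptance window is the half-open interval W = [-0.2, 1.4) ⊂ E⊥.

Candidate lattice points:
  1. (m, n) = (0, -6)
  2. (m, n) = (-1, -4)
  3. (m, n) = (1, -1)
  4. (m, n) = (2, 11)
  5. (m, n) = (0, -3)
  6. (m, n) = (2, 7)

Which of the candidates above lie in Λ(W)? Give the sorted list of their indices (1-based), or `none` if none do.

1, 3, 4, 5, 6

λ' = (5−√29)/2 ≈ -0.192582.
#1 (0,-6): internal coord 0 + (-6)·λ' = +1.155494; +1.155494 ∈ [-0.2, 1.4) → IN Λ
#2 (-1,-4): internal coord -1 + (-4)·λ' = -0.229670; -0.229670 ∉ [-0.2, 1.4) → out
#3 (1,-1): internal coord 1 + (-1)·λ' = +1.192582; +1.192582 ∈ [-0.2, 1.4) → IN Λ
#4 (2,11): internal coord 2 + (11)·λ' = -0.118406; -0.118406 ∈ [-0.2, 1.4) → IN Λ
#5 (0,-3): internal coord 0 + (-3)·λ' = +0.577747; +0.577747 ∈ [-0.2, 1.4) → IN Λ
#6 (2,7): internal coord 2 + (7)·λ' = +0.651923; +0.651923 ∈ [-0.2, 1.4) → IN Λ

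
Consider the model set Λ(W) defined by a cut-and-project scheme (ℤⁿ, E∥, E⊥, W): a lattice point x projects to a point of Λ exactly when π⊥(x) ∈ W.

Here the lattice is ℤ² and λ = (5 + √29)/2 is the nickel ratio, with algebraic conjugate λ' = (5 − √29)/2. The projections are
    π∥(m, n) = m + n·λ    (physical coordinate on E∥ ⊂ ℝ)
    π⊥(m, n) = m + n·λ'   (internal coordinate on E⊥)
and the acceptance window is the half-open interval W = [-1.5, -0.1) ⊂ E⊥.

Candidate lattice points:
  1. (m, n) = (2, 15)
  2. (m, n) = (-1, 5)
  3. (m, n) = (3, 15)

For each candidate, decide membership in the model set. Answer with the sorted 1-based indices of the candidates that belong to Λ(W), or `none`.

λ' = (5−√29)/2 ≈ -0.192582.
#1 (2,15): internal coord 2 + (15)·λ' = -0.888736; -0.888736 ∈ [-1.5, -0.1) → IN Λ
#2 (-1,5): internal coord -1 + (5)·λ' = -1.962912; -1.962912 ∉ [-1.5, -0.1) → out
#3 (3,15): internal coord 3 + (15)·λ' = +0.111264; +0.111264 ∉ [-1.5, -0.1) → out

1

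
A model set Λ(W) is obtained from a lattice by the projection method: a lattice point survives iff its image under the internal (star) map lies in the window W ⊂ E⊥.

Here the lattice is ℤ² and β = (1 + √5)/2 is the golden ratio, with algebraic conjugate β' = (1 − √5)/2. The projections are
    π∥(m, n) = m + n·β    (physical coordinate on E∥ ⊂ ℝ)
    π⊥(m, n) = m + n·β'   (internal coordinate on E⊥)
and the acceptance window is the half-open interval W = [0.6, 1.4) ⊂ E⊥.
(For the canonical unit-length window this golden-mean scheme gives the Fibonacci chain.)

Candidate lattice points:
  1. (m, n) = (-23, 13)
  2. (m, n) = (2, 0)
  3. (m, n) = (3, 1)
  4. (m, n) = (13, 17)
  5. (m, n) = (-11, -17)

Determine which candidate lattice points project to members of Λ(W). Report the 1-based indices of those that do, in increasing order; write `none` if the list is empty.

none

Compute β' = (1−√5)/2 = -0.6180, so π⊥(m,n) = m -0.6180·n.
#1 (-23,13): internal coord -23 + (13)·β' = -31.0344; -31.0344 ∉ [0.6, 1.4) → out
#2 (2,0): internal coord 2 + (0)·β' = +2.0000; +2.0000 ∉ [0.6, 1.4) → out
#3 (3,1): internal coord 3 + (1)·β' = +2.3820; +2.3820 ∉ [0.6, 1.4) → out
#4 (13,17): internal coord 13 + (17)·β' = +2.4934; +2.4934 ∉ [0.6, 1.4) → out
#5 (-11,-17): internal coord -11 + (-17)·β' = -0.4934; -0.4934 ∉ [0.6, 1.4) → out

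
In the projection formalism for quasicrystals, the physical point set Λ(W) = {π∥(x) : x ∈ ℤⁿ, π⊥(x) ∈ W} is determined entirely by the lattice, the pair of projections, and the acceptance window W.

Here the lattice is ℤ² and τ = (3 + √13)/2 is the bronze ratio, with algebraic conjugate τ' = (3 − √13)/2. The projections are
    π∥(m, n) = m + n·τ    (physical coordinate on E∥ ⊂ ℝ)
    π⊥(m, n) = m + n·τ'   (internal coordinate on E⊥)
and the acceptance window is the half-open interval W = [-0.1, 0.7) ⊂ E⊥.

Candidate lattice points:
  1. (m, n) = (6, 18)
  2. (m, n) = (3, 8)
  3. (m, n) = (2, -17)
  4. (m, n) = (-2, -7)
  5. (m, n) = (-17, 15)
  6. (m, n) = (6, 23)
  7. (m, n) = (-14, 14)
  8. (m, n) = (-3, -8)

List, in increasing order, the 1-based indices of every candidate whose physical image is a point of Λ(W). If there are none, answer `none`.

Numerically τ ≈ 3.3028 and τ' = −1/τ ≈ -0.3028.
#1 (6,18): internal coord 6 + (18)·τ' = +0.5500; +0.5500 ∈ [-0.1, 0.7) → IN Λ
#2 (3,8): internal coord 3 + (8)·τ' = +0.5778; +0.5778 ∈ [-0.1, 0.7) → IN Λ
#3 (2,-17): internal coord 2 + (-17)·τ' = +7.1472; +7.1472 ∉ [-0.1, 0.7) → out
#4 (-2,-7): internal coord -2 + (-7)·τ' = +0.1194; +0.1194 ∈ [-0.1, 0.7) → IN Λ
#5 (-17,15): internal coord -17 + (15)·τ' = -21.5416; -21.5416 ∉ [-0.1, 0.7) → out
#6 (6,23): internal coord 6 + (23)·τ' = -0.9638; -0.9638 ∉ [-0.1, 0.7) → out
#7 (-14,14): internal coord -14 + (14)·τ' = -18.2389; -18.2389 ∉ [-0.1, 0.7) → out
#8 (-3,-8): internal coord -3 + (-8)·τ' = -0.5778; -0.5778 ∉ [-0.1, 0.7) → out

1, 2, 4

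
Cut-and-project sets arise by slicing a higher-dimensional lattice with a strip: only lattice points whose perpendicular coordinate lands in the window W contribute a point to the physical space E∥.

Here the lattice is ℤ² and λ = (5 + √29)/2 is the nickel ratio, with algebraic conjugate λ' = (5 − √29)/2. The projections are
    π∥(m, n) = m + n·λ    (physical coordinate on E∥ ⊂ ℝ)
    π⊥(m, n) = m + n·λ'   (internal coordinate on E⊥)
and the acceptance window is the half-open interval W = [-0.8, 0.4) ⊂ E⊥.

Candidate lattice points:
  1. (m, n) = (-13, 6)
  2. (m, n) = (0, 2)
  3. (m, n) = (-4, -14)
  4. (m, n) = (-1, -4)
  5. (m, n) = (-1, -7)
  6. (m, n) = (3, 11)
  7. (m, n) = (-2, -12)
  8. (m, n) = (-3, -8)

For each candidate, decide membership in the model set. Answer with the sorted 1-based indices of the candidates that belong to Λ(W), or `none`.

2, 4, 5, 7

Numerically λ ≈ 5.192582 and λ' = −1/λ ≈ -0.192582.
#1 (-13,6): internal coord -13 + (6)·λ' = -14.155494; -14.155494 ∉ [-0.8, 0.4) → out
#2 (0,2): internal coord 0 + (2)·λ' = -0.385165; -0.385165 ∈ [-0.8, 0.4) → IN Λ
#3 (-4,-14): internal coord -4 + (-14)·λ' = -1.303846; -1.303846 ∉ [-0.8, 0.4) → out
#4 (-1,-4): internal coord -1 + (-4)·λ' = -0.229670; -0.229670 ∈ [-0.8, 0.4) → IN Λ
#5 (-1,-7): internal coord -1 + (-7)·λ' = +0.348077; +0.348077 ∈ [-0.8, 0.4) → IN Λ
#6 (3,11): internal coord 3 + (11)·λ' = +0.881594; +0.881594 ∉ [-0.8, 0.4) → out
#7 (-2,-12): internal coord -2 + (-12)·λ' = +0.310989; +0.310989 ∈ [-0.8, 0.4) → IN Λ
#8 (-3,-8): internal coord -3 + (-8)·λ' = -1.459341; -1.459341 ∉ [-0.8, 0.4) → out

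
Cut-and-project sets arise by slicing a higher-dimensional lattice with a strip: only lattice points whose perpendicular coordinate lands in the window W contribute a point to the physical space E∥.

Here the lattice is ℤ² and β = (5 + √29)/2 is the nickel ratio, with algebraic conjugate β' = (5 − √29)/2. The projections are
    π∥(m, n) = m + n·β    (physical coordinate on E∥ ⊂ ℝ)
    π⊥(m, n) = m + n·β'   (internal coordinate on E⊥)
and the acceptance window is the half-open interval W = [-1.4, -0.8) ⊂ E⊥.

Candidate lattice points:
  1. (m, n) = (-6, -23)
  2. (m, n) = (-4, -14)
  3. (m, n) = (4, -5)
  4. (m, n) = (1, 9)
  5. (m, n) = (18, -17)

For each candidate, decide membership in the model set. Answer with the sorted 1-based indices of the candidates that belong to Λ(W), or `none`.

β' = (5−√29)/2 ≈ -0.19258.
candidate 1: (m,n)=(-6,-23) → π∥ = -6-23·β ≈ -125.42940, π⊥ = -6-23·β' ≈ -1.57060 ∉ [-1.4, -0.8) ⇒ out
candidate 2: (m,n)=(-4,-14) → π∥ = -4-14·β ≈ -76.69615, π⊥ = -4-14·β' ≈ -1.30385 ∈ [-1.4, -0.8) ⇒ IN Λ
candidate 3: (m,n)=(4,-5) → π∥ = 4-5·β ≈ -21.96291, π⊥ = 4-5·β' ≈ 4.96291 ∉ [-1.4, -0.8) ⇒ out
candidate 4: (m,n)=(1,9) → π∥ = 1+9·β ≈ 47.73324, π⊥ = 1+9·β' ≈ -0.73324 ∉ [-1.4, -0.8) ⇒ out
candidate 5: (m,n)=(18,-17) → π∥ = 18-17·β ≈ -70.27390, π⊥ = 18-17·β' ≈ 21.27390 ∉ [-1.4, -0.8) ⇒ out

2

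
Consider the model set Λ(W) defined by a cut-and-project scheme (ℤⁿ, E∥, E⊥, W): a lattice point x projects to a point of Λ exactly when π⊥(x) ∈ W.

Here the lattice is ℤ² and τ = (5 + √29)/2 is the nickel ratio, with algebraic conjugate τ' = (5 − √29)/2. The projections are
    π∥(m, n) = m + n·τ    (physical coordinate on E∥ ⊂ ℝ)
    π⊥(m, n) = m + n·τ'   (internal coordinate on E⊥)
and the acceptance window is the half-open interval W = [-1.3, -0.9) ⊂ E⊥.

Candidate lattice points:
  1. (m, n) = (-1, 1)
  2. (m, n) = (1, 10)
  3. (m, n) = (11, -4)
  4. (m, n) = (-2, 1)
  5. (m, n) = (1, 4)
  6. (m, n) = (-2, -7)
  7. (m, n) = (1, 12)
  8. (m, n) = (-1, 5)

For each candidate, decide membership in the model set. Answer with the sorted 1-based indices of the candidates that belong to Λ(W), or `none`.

1, 2

Numerically τ ≈ 5.19258 and τ' = −1/τ ≈ -0.19258.
candidate 1: (m,n)=(-1,1) → π∥ = -1+1·τ ≈ 4.19258, π⊥ = -1+1·τ' ≈ -1.19258 ∈ [-1.3, -0.9) ⇒ IN Λ
candidate 2: (m,n)=(1,10) → π∥ = 1+10·τ ≈ 52.92582, π⊥ = 1+10·τ' ≈ -0.92582 ∈ [-1.3, -0.9) ⇒ IN Λ
candidate 3: (m,n)=(11,-4) → π∥ = 11-4·τ ≈ -9.77033, π⊥ = 11-4·τ' ≈ 11.77033 ∉ [-1.3, -0.9) ⇒ out
candidate 4: (m,n)=(-2,1) → π∥ = -2+1·τ ≈ 3.19258, π⊥ = -2+1·τ' ≈ -2.19258 ∉ [-1.3, -0.9) ⇒ out
candidate 5: (m,n)=(1,4) → π∥ = 1+4·τ ≈ 21.77033, π⊥ = 1+4·τ' ≈ 0.22967 ∉ [-1.3, -0.9) ⇒ out
candidate 6: (m,n)=(-2,-7) → π∥ = -2-7·τ ≈ -38.34808, π⊥ = -2-7·τ' ≈ -0.65192 ∉ [-1.3, -0.9) ⇒ out
candidate 7: (m,n)=(1,12) → π∥ = 1+12·τ ≈ 63.31099, π⊥ = 1+12·τ' ≈ -1.31099 ∉ [-1.3, -0.9) ⇒ out
candidate 8: (m,n)=(-1,5) → π∥ = -1+5·τ ≈ 24.96291, π⊥ = -1+5·τ' ≈ -1.96291 ∉ [-1.3, -0.9) ⇒ out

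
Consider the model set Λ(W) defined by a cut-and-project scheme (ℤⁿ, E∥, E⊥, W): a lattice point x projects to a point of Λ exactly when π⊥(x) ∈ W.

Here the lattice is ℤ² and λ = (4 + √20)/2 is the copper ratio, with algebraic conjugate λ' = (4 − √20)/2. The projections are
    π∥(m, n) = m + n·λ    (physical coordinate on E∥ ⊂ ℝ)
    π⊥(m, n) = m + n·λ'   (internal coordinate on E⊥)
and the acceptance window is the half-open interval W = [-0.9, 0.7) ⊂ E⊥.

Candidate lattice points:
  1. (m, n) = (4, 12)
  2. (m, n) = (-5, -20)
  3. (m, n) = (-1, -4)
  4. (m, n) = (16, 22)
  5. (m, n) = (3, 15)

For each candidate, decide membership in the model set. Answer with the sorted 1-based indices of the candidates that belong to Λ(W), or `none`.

2, 3, 5

Compute λ' = (4−√20)/2 = -0.236068, so π⊥(m,n) = m -0.236068·n.
[1] lift (4,12): star map gives 1.167184; window check -0.9 ≤ 1.167184 < 0.7 is false → out
[2] lift (-5,-20): star map gives -0.278640; window check -0.9 ≤ -0.278640 < 0.7 is true → IN Λ
[3] lift (-1,-4): star map gives -0.055728; window check -0.9 ≤ -0.055728 < 0.7 is true → IN Λ
[4] lift (16,22): star map gives 10.806504; window check -0.9 ≤ 10.806504 < 0.7 is false → out
[5] lift (3,15): star map gives -0.541020; window check -0.9 ≤ -0.541020 < 0.7 is true → IN Λ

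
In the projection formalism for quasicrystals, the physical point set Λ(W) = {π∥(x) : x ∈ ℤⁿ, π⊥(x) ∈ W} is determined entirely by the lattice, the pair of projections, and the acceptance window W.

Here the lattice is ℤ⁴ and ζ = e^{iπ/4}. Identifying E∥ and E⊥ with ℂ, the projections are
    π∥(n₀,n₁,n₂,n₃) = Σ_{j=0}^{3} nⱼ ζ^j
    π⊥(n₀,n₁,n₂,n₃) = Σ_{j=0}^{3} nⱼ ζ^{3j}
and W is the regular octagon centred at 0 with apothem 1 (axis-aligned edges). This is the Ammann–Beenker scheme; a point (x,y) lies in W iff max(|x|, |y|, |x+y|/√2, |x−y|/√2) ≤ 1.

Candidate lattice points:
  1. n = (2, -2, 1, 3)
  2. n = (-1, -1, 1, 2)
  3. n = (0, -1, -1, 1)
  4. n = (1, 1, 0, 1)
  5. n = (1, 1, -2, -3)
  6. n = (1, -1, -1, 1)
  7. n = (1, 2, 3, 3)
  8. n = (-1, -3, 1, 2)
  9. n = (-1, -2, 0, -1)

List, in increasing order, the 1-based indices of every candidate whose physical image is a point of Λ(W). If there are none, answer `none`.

π⊥(n) = n₀ + n₁ζ³ + n₂ζ⁶ + n₃ζ⁹ where ζ = e^{iπ/4}.
#1 (2, -2, 1, 3): internal (5.5355, -0.2929); octagon support 5.5355 vs apothem 1 → ∉ W
#2 (-1, -1, 1, 2): internal (1.1213, -0.2929); octagon support 1.1213 vs apothem 1 → ∉ W
#3 (0, -1, -1, 1): internal (1.4142, 1.0000); octagon support 1.7071 vs apothem 1 → ∉ W
#4 (1, 1, 0, 1): internal (1.0000, 1.4142); octagon support 1.7071 vs apothem 1 → ∉ W
#5 (1, 1, -2, -3): internal (-1.8284, 0.5858); octagon support 1.8284 vs apothem 1 → ∉ W
#6 (1, -1, -1, 1): internal (2.4142, 1.0000); octagon support 2.4142 vs apothem 1 → ∉ W
#7 (1, 2, 3, 3): internal (1.7071, 0.5355); octagon support 1.7071 vs apothem 1 → ∉ W
#8 (-1, -3, 1, 2): internal (2.5355, -1.7071); octagon support 3.0000 vs apothem 1 → ∉ W
#9 (-1, -2, 0, -1): internal (-0.2929, -2.1213); octagon support 2.1213 vs apothem 1 → ∉ W

none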